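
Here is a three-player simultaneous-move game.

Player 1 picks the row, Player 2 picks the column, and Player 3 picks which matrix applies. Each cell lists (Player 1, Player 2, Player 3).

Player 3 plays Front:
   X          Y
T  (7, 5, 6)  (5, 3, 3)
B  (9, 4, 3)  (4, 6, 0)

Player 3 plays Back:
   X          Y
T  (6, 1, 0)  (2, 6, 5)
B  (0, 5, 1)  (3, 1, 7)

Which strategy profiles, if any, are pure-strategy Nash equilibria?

No pure-strategy Nash equilibrium.

Player 1 against (X, Front): payoffs 7, 9 → best response B.
Player 1 against (X, Back): payoffs 6, 0 → best response T.
Player 1 against (Y, Front): payoffs 5, 4 → best response T.
Player 1 against (Y, Back): payoffs 2, 3 → best response B.
Player 2 against (T, Front): payoffs 5, 3 → best response X.
Player 2 against (T, Back): payoffs 1, 6 → best response Y.
Player 2 against (B, Front): payoffs 4, 6 → best response Y.
Player 2 against (B, Back): payoffs 5, 1 → best response X.
Player 3 against (T, X): payoffs 6, 0 → best response Front.
Player 3 against (T, Y): payoffs 3, 5 → best response Back.
Player 3 against (B, X): payoffs 3, 1 → best response Front.
Player 3 against (B, Y): payoffs 0, 7 → best response Back.
No profile is a mutual best response for all players.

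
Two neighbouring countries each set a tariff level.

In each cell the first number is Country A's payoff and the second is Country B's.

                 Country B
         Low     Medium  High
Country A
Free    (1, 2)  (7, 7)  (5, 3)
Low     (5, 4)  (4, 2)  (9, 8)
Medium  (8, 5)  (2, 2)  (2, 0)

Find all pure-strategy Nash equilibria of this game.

(Free, Medium), (Low, High), (Medium, Low)

(Free, Low): Country A can switch to Low (1 → 5). Not NE.
(Free, Medium): Country A gets 7, best alternative 4; Country B gets 7, best alternative 3. No profitable deviation — NE.
(Free, High): Country A can switch to Low (5 → 9). Not NE.
(Low, Low): Country A can switch to Medium (5 → 8). Not NE.
(Low, Medium): Country A can switch to Free (4 → 7). Not NE.
(Low, High): Country A gets 9, best alternative 5; Country B gets 8, best alternative 4. No profitable deviation — NE.
(Medium, Low): Country A gets 8, best alternative 5; Country B gets 5, best alternative 2. No profitable deviation — NE.
(Medium, Medium): Country A can switch to Free (2 → 7). Not NE.
(Medium, High): Country A can switch to Free (2 → 5). Not NE.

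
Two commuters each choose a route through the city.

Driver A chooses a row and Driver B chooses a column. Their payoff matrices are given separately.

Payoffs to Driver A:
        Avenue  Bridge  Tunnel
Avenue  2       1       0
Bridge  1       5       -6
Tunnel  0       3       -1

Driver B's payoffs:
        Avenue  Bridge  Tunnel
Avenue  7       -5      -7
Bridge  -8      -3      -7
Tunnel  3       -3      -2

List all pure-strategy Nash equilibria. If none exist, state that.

For each player, find the best response to each opponent profile; mutual best responses are the pure NE.
Driver A against Avenue: payoffs 2, 1, 0 → best response Avenue.
Driver A against Bridge: payoffs 1, 5, 3 → best response Bridge.
Driver A against Tunnel: payoffs 0, -6, -1 → best response Avenue.
Driver B against Avenue: payoffs 7, -5, -7 → best response Avenue.
Driver B against Bridge: payoffs -8, -3, -7 → best response Bridge.
Driver B against Tunnel: payoffs 3, -3, -2 → best response Avenue.
Mutual best responses: (Avenue, Avenue); (Bridge, Bridge).

(Avenue, Avenue) and (Bridge, Bridge)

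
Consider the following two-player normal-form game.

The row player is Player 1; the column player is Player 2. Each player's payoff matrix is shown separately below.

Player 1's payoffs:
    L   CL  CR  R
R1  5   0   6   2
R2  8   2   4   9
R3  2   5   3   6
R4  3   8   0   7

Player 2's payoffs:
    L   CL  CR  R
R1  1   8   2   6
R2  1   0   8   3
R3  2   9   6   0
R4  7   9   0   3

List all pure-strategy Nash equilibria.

(R4, CL)

Check each profile: it is a Nash equilibrium iff no player can strictly gain by switching unilaterally.
(R1, L): Player 1 can switch to R2 (5 → 8). Not NE.
(R1, CL): Player 1 can switch to R2 (0 → 2). Not NE.
(R1, CR): Player 2 can switch to CL (2 → 8). Not NE.
(R1, R): Player 1 can switch to R2 (2 → 9). Not NE.
(R2, L): Player 2 can switch to CR (1 → 8). Not NE.
(R2, CL): Player 1 can switch to R3 (2 → 5). Not NE.
(R2, CR): Player 1 can switch to R1 (4 → 6). Not NE.
(R2, R): Player 2 can switch to CR (3 → 8). Not NE.
(R3, L): Player 1 can switch to R1 (2 → 5). Not NE.
(R3, CL): Player 1 can switch to R4 (5 → 8). Not NE.
(R4, CL): Player 1 gets 8, best alternative 5; Player 2 gets 9, best alternative 7. No profitable deviation — NE.
(The remaining 5 profiles each have a profitable deviation by the same check.)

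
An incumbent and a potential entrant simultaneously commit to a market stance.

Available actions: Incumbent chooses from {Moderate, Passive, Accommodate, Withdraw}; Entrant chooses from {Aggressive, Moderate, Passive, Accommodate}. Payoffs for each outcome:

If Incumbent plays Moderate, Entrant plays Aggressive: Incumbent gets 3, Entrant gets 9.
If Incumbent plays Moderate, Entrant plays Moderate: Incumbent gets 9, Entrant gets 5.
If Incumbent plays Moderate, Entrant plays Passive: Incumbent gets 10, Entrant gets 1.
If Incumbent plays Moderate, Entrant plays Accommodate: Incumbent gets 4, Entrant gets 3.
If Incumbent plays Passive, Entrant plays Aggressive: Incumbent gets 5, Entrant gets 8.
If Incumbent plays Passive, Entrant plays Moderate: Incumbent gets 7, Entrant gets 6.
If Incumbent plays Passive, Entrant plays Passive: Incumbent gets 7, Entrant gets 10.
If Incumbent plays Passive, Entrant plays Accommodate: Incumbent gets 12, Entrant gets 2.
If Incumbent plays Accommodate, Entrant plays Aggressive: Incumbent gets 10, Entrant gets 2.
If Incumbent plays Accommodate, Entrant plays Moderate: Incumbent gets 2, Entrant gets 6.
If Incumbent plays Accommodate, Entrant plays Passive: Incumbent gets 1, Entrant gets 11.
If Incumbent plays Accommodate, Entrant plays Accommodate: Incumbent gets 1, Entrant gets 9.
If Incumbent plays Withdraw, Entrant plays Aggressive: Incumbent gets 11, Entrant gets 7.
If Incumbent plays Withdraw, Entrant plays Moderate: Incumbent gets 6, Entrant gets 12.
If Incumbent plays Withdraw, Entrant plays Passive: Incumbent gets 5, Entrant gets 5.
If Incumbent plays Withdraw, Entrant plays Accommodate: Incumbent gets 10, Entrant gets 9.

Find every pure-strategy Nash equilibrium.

No pure-strategy Nash equilibrium.

Incumbent against Aggressive: payoffs 3, 5, 10, 11 → best response Withdraw.
Incumbent against Moderate: payoffs 9, 7, 2, 6 → best response Moderate.
Incumbent against Passive: payoffs 10, 7, 1, 5 → best response Moderate.
Incumbent against Accommodate: payoffs 4, 12, 1, 10 → best response Passive.
Entrant against Moderate: payoffs 9, 5, 1, 3 → best response Aggressive.
Entrant against Passive: payoffs 8, 6, 10, 2 → best response Passive.
Entrant against Accommodate: payoffs 2, 6, 11, 9 → best response Passive.
Entrant against Withdraw: payoffs 7, 12, 5, 9 → best response Moderate.
No profile is a mutual best response for all players.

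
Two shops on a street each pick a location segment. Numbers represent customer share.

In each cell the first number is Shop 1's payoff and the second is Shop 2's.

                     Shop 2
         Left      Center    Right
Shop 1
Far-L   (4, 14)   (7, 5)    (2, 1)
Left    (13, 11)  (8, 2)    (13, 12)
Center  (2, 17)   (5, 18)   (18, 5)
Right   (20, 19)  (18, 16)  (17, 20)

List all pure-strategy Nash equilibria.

This game has no pure Nash equilibrium.

Shop 1 against Left: payoffs 4, 13, 2, 20 → best response Right.
Shop 1 against Center: payoffs 7, 8, 5, 18 → best response Right.
Shop 1 against Right: payoffs 2, 13, 18, 17 → best response Center.
Shop 2 against Far-L: payoffs 14, 5, 1 → best response Left.
Shop 2 against Left: payoffs 11, 2, 12 → best response Right.
Shop 2 against Center: payoffs 17, 18, 5 → best response Center.
Shop 2 against Right: payoffs 19, 16, 20 → best response Right.
No profile is a mutual best response for all players.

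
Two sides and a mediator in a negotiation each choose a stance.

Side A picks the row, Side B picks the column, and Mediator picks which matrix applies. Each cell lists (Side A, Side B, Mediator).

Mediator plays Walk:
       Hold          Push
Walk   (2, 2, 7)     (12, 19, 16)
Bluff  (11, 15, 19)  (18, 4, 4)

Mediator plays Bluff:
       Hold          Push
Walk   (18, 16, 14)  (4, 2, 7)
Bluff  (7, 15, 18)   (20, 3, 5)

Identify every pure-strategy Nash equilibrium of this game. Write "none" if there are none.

Pure-strategy Nash equilibria: (Walk, Hold, Bluff); (Bluff, Hold, Walk)

Side A against (Hold, Walk): payoffs 2, 11 → best response Bluff.
Side A against (Hold, Bluff): payoffs 18, 7 → best response Walk.
Side A against (Push, Walk): payoffs 12, 18 → best response Bluff.
Side A against (Push, Bluff): payoffs 4, 20 → best response Bluff.
Side B against (Walk, Walk): payoffs 2, 19 → best response Push.
Side B against (Walk, Bluff): payoffs 16, 2 → best response Hold.
Side B against (Bluff, Walk): payoffs 15, 4 → best response Hold.
Side B against (Bluff, Bluff): payoffs 15, 3 → best response Hold.
Mediator against (Walk, Hold): payoffs 7, 14 → best response Bluff.
Mediator against (Walk, Push): payoffs 16, 7 → best response Walk.
Mediator against (Bluff, Hold): payoffs 19, 18 → best response Walk.
Mediator against (Bluff, Push): payoffs 4, 5 → best response Bluff.
Mutual best responses: (Walk, Hold, Bluff); (Bluff, Hold, Walk).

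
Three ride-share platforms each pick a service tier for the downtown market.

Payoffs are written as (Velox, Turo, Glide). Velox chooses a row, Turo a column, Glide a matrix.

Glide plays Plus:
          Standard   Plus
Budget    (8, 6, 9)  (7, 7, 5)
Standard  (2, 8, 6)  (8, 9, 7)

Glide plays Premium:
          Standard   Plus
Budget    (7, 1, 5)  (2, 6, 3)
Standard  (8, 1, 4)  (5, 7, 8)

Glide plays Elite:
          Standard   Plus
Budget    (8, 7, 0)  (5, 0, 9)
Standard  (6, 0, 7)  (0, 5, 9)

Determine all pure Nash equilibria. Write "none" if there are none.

For each player, find the best response to each opponent profile; mutual best responses are the pure NE.
Velox against (Standard, Plus): payoffs 8, 2 → best response Budget.
Velox against (Standard, Premium): payoffs 7, 8 → best response Standard.
Velox against (Standard, Elite): payoffs 8, 6 → best response Budget.
Velox against (Plus, Plus): payoffs 7, 8 → best response Standard.
Velox against (Plus, Premium): payoffs 2, 5 → best response Standard.
Velox against (Plus, Elite): payoffs 5, 0 → best response Budget.
Turo against (Budget, Plus): payoffs 6, 7 → best response Plus.
Turo against (Budget, Premium): payoffs 1, 6 → best response Plus.
Turo against (Budget, Elite): payoffs 7, 0 → best response Standard.
Turo against (Standard, Plus): payoffs 8, 9 → best response Plus.
Turo against (Standard, Premium): payoffs 1, 7 → best response Plus.
Turo against (Standard, Elite): payoffs 0, 5 → best response Plus.
Glide against (Budget, Standard): payoffs 9, 5, 0 → best response Plus.
Glide against (Budget, Plus): payoffs 5, 3, 9 → best response Elite.
Glide against (Standard, Standard): payoffs 6, 4, 7 → best response Elite.
Glide against (Standard, Plus): payoffs 7, 8, 9 → best response Elite.
No profile is a mutual best response for all players.

This game has no pure Nash equilibrium.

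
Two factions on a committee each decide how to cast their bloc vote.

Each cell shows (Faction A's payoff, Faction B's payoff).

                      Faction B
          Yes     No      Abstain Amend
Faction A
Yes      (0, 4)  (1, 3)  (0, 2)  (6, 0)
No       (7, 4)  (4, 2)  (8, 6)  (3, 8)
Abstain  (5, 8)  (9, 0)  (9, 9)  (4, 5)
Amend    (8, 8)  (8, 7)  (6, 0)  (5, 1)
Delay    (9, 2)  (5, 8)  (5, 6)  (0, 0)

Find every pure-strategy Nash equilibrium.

(Abstain, Abstain)

For each strategy profile, look for a profitable unilateral deviation.
(Yes, Yes): Faction A can switch to No (0 → 7). Not NE.
(Yes, No): Faction A can switch to No (1 → 4). Not NE.
(Yes, Abstain): Faction A can switch to No (0 → 8). Not NE.
(Yes, Amend): Faction B can switch to Yes (0 → 4). Not NE.
(No, Yes): Faction A can switch to Amend (7 → 8). Not NE.
(No, No): Faction A can switch to Abstain (4 → 9). Not NE.
(Abstain, Abstain): Faction A gets 9, best alternative 8; Faction B gets 9, best alternative 8. No profitable deviation — NE.
(The remaining 13 profiles each have a profitable deviation by the same check.)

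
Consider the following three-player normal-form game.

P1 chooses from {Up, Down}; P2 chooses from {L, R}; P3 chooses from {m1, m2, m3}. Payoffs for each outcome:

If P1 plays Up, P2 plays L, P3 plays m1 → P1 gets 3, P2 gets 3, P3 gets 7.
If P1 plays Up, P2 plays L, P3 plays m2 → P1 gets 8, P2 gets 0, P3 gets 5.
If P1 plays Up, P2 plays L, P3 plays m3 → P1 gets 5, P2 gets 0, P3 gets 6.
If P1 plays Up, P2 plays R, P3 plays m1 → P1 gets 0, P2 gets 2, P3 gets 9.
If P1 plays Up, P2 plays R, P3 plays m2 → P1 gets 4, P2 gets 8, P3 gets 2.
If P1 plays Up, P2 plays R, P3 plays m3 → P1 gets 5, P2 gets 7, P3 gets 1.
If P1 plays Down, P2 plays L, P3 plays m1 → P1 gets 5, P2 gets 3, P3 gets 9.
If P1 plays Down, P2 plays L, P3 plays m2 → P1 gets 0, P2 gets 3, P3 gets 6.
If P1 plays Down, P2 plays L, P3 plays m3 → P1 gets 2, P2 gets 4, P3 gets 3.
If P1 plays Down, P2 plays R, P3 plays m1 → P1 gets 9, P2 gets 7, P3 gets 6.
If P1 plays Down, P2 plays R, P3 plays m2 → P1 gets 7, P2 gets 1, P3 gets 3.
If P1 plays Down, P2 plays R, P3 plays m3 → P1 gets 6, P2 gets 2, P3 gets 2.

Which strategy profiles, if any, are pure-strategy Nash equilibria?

P1 against (L, m1): payoffs 3, 5 → best response Down.
P1 against (L, m2): payoffs 8, 0 → best response Up.
P1 against (L, m3): payoffs 5, 2 → best response Up.
P1 against (R, m1): payoffs 0, 9 → best response Down.
P1 against (R, m2): payoffs 4, 7 → best response Down.
P1 against (R, m3): payoffs 5, 6 → best response Down.
P2 against (Up, m1): payoffs 3, 2 → best response L.
P2 against (Up, m2): payoffs 0, 8 → best response R.
P2 against (Up, m3): payoffs 0, 7 → best response R.
P2 against (Down, m1): payoffs 3, 7 → best response R.
P2 against (Down, m2): payoffs 3, 1 → best response L.
P2 against (Down, m3): payoffs 4, 2 → best response L.
P3 against (Up, L): payoffs 7, 5, 6 → best response m1.
P3 against (Up, R): payoffs 9, 2, 1 → best response m1.
P3 against (Down, L): payoffs 9, 6, 3 → best response m1.
P3 against (Down, R): payoffs 6, 3, 2 → best response m1.
Mutual best responses: (Down, R, m1).

Pure NE: (Down, R, m1)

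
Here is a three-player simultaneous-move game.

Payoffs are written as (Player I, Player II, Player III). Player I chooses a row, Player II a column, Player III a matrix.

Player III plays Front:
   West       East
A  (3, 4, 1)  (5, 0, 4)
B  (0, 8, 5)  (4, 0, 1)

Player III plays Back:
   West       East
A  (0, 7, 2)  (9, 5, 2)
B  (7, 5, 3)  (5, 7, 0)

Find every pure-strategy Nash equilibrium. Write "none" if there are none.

(A, West, Front): Player III can switch to Back (1 → 2). Not NE.
(A, West, Back): Player I can switch to B (0 → 7). Not NE.
(A, East, Front): Player II can switch to West (0 → 4). Not NE.
(A, East, Back): Player II can switch to West (5 → 7). Not NE.
(B, West, Front): Player I can switch to A (0 → 3). Not NE.
(B, West, Back): Player II can switch to East (5 → 7). Not NE.
(The remaining 2 profiles each have a profitable deviation by the same check.)

none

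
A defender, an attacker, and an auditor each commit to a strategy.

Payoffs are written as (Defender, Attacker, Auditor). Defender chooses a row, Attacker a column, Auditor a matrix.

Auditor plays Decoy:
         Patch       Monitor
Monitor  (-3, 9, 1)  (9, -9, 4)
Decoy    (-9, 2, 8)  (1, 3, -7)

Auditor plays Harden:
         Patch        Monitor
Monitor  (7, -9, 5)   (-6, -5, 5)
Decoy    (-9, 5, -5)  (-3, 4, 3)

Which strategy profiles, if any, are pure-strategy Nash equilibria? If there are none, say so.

Defender against (Patch, Decoy): payoffs -3, -9 → best response Monitor.
Defender against (Patch, Harden): payoffs 7, -9 → best response Monitor.
Defender against (Monitor, Decoy): payoffs 9, 1 → best response Monitor.
Defender against (Monitor, Harden): payoffs -6, -3 → best response Decoy.
Attacker against (Monitor, Decoy): payoffs 9, -9 → best response Patch.
Attacker against (Monitor, Harden): payoffs -9, -5 → best response Monitor.
Attacker against (Decoy, Decoy): payoffs 2, 3 → best response Monitor.
Attacker against (Decoy, Harden): payoffs 5, 4 → best response Patch.
Auditor against (Monitor, Patch): payoffs 1, 5 → best response Harden.
Auditor against (Monitor, Monitor): payoffs 4, 5 → best response Harden.
Auditor against (Decoy, Patch): payoffs 8, -5 → best response Decoy.
Auditor against (Decoy, Monitor): payoffs -7, 3 → best response Harden.
No profile is a mutual best response for all players.

There is no pure-strategy Nash equilibrium.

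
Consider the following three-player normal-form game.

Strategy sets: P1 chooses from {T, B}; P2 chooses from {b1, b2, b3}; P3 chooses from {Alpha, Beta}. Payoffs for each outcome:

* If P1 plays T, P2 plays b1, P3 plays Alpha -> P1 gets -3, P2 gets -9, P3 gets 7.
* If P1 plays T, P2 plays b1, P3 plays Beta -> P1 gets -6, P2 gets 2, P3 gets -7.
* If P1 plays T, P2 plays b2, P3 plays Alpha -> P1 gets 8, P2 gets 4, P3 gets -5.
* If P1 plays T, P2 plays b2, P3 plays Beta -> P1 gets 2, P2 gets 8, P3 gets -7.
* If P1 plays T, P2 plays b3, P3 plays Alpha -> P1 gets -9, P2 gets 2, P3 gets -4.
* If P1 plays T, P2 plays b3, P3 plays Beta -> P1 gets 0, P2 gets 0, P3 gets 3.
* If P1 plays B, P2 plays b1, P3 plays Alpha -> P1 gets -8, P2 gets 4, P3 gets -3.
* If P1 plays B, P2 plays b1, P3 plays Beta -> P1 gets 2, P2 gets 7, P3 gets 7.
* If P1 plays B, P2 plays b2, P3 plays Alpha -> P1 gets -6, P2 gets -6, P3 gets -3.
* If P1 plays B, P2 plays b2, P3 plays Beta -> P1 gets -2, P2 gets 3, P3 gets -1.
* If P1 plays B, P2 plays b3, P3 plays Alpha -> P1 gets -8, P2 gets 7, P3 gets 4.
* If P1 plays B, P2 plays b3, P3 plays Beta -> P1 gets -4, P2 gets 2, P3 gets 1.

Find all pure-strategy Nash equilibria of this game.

Check each profile: it is a Nash equilibrium iff no player can strictly gain by switching unilaterally.
(T, b1, Alpha): P2 can switch to b2 (-9 → 4). Not NE.
(T, b1, Beta): P1 can switch to B (-6 → 2). Not NE.
(T, b2, Alpha): P1 gets 8, best alternative -6; P2 gets 4, best alternative 2; P3 gets -5, best alternative -7. No profitable deviation — NE.
(T, b2, Beta): P3 can switch to Alpha (-7 → -5). Not NE.
(T, b3, Alpha): P1 can switch to B (-9 → -8). Not NE.
(T, b3, Beta): P2 can switch to b1 (0 → 2). Not NE.
(B, b1, Alpha): P1 can switch to T (-8 → -3). Not NE.
(B, b1, Beta): P1 gets 2, best alternative -6; P2 gets 7, best alternative 3; P3 gets 7, best alternative -3. No profitable deviation — NE.
(B, b2, Alpha): P1 can switch to T (-6 → 8). Not NE.
(B, b2, Beta): P1 can switch to T (-2 → 2). Not NE.
(B, b3, Alpha): P1 gets -8, best alternative -9; P2 gets 7, best alternative 4; P3 gets 4, best alternative 1. No profitable deviation — NE.
(The remaining 1 profile has a profitable deviation by the same check.)

(T, b2, Alpha), (B, b1, Beta), (B, b3, Alpha)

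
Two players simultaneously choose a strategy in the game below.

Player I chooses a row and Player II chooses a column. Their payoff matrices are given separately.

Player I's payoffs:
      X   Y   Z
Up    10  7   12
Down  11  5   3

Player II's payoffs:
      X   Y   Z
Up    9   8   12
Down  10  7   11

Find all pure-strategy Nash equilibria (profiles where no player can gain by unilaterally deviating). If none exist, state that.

(Up, X): Player I can switch to Down (10 → 11). Not NE.
(Up, Y): Player II can switch to X (8 → 9). Not NE.
(Up, Z): Player I gets 12, best alternative 3; Player II gets 12, best alternative 9. No profitable deviation — NE.
(Down, X): Player II can switch to Z (10 → 11). Not NE.
(Down, Y): Player I can switch to Up (5 → 7). Not NE.
(Down, Z): Player I can switch to Up (3 → 12). Not NE.

Pure NE: (Up, Z)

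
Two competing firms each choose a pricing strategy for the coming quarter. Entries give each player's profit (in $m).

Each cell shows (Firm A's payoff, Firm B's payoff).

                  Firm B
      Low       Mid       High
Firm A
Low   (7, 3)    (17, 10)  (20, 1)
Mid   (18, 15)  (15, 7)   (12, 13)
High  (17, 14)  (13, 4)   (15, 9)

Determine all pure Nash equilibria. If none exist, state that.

(Low, Mid); (Mid, Low)

(Low, Low): Firm A can switch to Mid (7 → 18). Not NE.
(Low, Mid): Firm A gets 17, best alternative 15; Firm B gets 10, best alternative 3. No profitable deviation — NE.
(Low, High): Firm B can switch to Low (1 → 3). Not NE.
(Mid, Low): Firm A gets 18, best alternative 17; Firm B gets 15, best alternative 13. No profitable deviation — NE.
(Mid, Mid): Firm A can switch to Low (15 → 17). Not NE.
(Mid, High): Firm A can switch to Low (12 → 20). Not NE.
(High, Low): Firm A can switch to Mid (17 → 18). Not NE.
(High, Mid): Firm A can switch to Low (13 → 17). Not NE.
(High, High): Firm A can switch to Low (15 → 20). Not NE.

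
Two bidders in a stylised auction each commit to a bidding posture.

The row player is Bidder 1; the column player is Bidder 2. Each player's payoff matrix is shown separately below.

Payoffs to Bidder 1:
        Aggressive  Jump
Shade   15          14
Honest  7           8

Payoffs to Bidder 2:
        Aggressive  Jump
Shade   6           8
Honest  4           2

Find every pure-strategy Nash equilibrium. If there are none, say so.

The unique pure-strategy Nash equilibrium is (Shade, Jump).

For each strategy profile, look for a profitable unilateral deviation.
(Shade, Aggressive): Bidder 2 can switch to Jump (6 → 8). Not NE.
(Shade, Jump): Bidder 1 gets 14, best alternative 8; Bidder 2 gets 8, best alternative 6. No profitable deviation — NE.
(Honest, Aggressive): Bidder 1 can switch to Shade (7 → 15). Not NE.
(Honest, Jump): Bidder 1 can switch to Shade (8 → 14). Not NE.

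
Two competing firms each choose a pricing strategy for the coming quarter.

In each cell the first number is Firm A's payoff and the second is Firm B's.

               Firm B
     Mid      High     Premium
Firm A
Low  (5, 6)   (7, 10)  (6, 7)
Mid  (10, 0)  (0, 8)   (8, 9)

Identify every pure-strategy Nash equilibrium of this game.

Pure-strategy Nash equilibria: (Low, High), (Mid, Premium)

Check each profile: it is a Nash equilibrium iff no player can strictly gain by switching unilaterally.
(Low, Mid): Firm A can switch to Mid (5 → 10). Not NE.
(Low, High): Firm A gets 7, best alternative 0; Firm B gets 10, best alternative 7. No profitable deviation — NE.
(Low, Premium): Firm A can switch to Mid (6 → 8). Not NE.
(Mid, Mid): Firm B can switch to High (0 → 8). Not NE.
(Mid, High): Firm A can switch to Low (0 → 7). Not NE.
(Mid, Premium): Firm A gets 8, best alternative 6; Firm B gets 9, best alternative 8. No profitable deviation — NE.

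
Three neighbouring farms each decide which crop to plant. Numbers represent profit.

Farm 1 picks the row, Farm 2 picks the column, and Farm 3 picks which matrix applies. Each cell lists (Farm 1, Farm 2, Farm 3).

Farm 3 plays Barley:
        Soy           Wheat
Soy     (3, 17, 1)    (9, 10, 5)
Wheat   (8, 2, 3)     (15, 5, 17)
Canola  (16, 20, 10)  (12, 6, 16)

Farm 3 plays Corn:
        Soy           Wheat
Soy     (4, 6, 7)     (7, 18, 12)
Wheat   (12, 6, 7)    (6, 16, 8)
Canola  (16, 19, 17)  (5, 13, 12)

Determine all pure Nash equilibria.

Mark each player's best response to every combination of opponents' strategies; a profile where every player is best-responding is a pure Nash equilibrium.
Farm 1 against (Soy, Barley): payoffs 3, 8, 16 → best response Canola.
Farm 1 against (Soy, Corn): payoffs 4, 12, 16 → best response Canola.
Farm 1 against (Wheat, Barley): payoffs 9, 15, 12 → best response Wheat.
Farm 1 against (Wheat, Corn): payoffs 7, 6, 5 → best response Soy.
Farm 2 against (Soy, Barley): payoffs 17, 10 → best response Soy.
Farm 2 against (Soy, Corn): payoffs 6, 18 → best response Wheat.
Farm 2 against (Wheat, Barley): payoffs 2, 5 → best response Wheat.
Farm 2 against (Wheat, Corn): payoffs 6, 16 → best response Wheat.
Farm 2 against (Canola, Barley): payoffs 20, 6 → best response Soy.
Farm 2 against (Canola, Corn): payoffs 19, 13 → best response Soy.
Farm 3 against (Soy, Soy): payoffs 1, 7 → best response Corn.
Farm 3 against (Soy, Wheat): payoffs 5, 12 → best response Corn.
Farm 3 against (Wheat, Soy): payoffs 3, 7 → best response Corn.
Farm 3 against (Wheat, Wheat): payoffs 17, 8 → best response Barley.
Farm 3 against (Canola, Soy): payoffs 10, 17 → best response Corn.
Farm 3 against (Canola, Wheat): payoffs 16, 12 → best response Barley.
Mutual best responses: (Soy, Wheat, Corn); (Wheat, Wheat, Barley); (Canola, Soy, Corn).

Pure-strategy Nash equilibria: (Soy, Wheat, Corn), (Wheat, Wheat, Barley), (Canola, Soy, Corn)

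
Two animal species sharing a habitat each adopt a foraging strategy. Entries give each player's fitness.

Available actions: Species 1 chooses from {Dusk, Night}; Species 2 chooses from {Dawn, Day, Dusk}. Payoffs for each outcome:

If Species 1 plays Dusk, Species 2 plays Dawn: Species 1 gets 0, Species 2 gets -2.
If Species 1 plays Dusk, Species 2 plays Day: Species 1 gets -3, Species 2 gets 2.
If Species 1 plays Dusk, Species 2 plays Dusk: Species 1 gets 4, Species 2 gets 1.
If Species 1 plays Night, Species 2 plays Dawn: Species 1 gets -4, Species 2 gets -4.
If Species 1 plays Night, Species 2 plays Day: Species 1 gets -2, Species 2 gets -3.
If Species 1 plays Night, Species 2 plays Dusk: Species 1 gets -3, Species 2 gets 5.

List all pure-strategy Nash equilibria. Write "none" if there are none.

No pure-strategy Nash equilibrium.

(Dusk, Dawn): Species 2 can switch to Day (-2 → 2). Not NE.
(Dusk, Day): Species 1 can switch to Night (-3 → -2). Not NE.
(Dusk, Dusk): Species 2 can switch to Day (1 → 2). Not NE.
(Night, Dawn): Species 1 can switch to Dusk (-4 → 0). Not NE.
(Night, Day): Species 2 can switch to Dusk (-3 → 5). Not NE.
(Night, Dusk): Species 1 can switch to Dusk (-3 → 4). Not NE.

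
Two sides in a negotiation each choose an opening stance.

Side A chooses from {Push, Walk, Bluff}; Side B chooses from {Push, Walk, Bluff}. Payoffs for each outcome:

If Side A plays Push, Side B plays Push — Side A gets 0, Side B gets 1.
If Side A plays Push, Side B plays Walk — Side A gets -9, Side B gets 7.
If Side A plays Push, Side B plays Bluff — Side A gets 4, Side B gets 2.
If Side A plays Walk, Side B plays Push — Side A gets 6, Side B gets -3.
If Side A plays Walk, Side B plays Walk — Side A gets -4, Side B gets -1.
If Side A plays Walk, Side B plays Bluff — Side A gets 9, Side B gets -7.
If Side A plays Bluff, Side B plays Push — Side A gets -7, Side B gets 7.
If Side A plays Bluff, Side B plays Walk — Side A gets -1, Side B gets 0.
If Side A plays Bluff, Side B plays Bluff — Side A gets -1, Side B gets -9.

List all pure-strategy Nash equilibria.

No pure-strategy Nash equilibrium.

Side A against Push: payoffs 0, 6, -7 → best response Walk.
Side A against Walk: payoffs -9, -4, -1 → best response Bluff.
Side A against Bluff: payoffs 4, 9, -1 → best response Walk.
Side B against Push: payoffs 1, 7, 2 → best response Walk.
Side B against Walk: payoffs -3, -1, -7 → best response Walk.
Side B against Bluff: payoffs 7, 0, -9 → best response Push.
No profile is a mutual best response for all players.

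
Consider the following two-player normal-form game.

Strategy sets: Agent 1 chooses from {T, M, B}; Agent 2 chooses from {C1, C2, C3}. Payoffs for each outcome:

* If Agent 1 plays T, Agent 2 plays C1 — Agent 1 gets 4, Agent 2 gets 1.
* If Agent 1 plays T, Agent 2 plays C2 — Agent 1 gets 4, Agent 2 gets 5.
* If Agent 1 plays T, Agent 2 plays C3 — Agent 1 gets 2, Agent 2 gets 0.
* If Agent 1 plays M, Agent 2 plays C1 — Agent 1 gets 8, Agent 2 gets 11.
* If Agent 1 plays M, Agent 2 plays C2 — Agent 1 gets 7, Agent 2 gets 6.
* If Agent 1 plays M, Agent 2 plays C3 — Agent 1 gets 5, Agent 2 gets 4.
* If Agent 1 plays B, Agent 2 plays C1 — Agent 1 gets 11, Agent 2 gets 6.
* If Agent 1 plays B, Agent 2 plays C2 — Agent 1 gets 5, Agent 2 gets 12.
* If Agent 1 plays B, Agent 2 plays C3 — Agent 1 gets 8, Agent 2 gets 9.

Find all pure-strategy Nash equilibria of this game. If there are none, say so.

There is no pure-strategy Nash equilibrium.

Agent 1 against C1: payoffs 4, 8, 11 → best response B.
Agent 1 against C2: payoffs 4, 7, 5 → best response M.
Agent 1 against C3: payoffs 2, 5, 8 → best response B.
Agent 2 against T: payoffs 1, 5, 0 → best response C2.
Agent 2 against M: payoffs 11, 6, 4 → best response C1.
Agent 2 against B: payoffs 6, 12, 9 → best response C2.
No profile is a mutual best response for all players.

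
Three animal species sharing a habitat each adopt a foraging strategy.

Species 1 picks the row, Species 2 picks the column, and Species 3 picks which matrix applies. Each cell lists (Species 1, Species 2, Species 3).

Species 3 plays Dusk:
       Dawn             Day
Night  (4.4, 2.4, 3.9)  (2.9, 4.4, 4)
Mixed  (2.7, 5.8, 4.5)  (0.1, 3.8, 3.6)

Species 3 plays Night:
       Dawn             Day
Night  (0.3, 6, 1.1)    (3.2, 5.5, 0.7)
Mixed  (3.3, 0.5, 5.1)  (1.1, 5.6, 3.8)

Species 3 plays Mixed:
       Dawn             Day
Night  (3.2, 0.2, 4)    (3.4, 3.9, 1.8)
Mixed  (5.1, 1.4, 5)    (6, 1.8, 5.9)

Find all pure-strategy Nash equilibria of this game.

For each player, find the best response to each opponent profile; mutual best responses are the pure NE.
Species 1 against (Dawn, Dusk): payoffs 4.4, 2.7 → best response Night.
Species 1 against (Dawn, Night): payoffs 0.3, 3.3 → best response Mixed.
Species 1 against (Dawn, Mixed): payoffs 3.2, 5.1 → best response Mixed.
Species 1 against (Day, Dusk): payoffs 2.9, 0.1 → best response Night.
Species 1 against (Day, Night): payoffs 3.2, 1.1 → best response Night.
Species 1 against (Day, Mixed): payoffs 3.4, 6 → best response Mixed.
Species 2 against (Night, Dusk): payoffs 2.4, 4.4 → best response Day.
Species 2 against (Night, Night): payoffs 6, 5.5 → best response Dawn.
Species 2 against (Night, Mixed): payoffs 0.2, 3.9 → best response Day.
Species 2 against (Mixed, Dusk): payoffs 5.8, 3.8 → best response Dawn.
Species 2 against (Mixed, Night): payoffs 0.5, 5.6 → best response Day.
Species 2 against (Mixed, Mixed): payoffs 1.4, 1.8 → best response Day.
Species 3 against (Night, Dawn): payoffs 3.9, 1.1, 4 → best response Mixed.
Species 3 against (Night, Day): payoffs 4, 0.7, 1.8 → best response Dusk.
Species 3 against (Mixed, Dawn): payoffs 4.5, 5.1, 5 → best response Night.
Species 3 against (Mixed, Day): payoffs 3.6, 3.8, 5.9 → best response Mixed.
Mutual best responses: (Night, Day, Dusk); (Mixed, Day, Mixed).

The pure Nash equilibria are (Night, Day, Dusk); (Mixed, Day, Mixed).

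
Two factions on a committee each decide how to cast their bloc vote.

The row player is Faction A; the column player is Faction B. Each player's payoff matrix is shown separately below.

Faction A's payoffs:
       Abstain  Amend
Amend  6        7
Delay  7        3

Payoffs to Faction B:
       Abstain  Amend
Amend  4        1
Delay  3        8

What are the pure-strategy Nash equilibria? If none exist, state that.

Faction A against Abstain: payoffs 6, 7 → best response Delay.
Faction A against Amend: payoffs 7, 3 → best response Amend.
Faction B against Amend: payoffs 4, 1 → best response Abstain.
Faction B against Delay: payoffs 3, 8 → best response Amend.
No profile is a mutual best response for all players.

There is no pure-strategy Nash equilibrium.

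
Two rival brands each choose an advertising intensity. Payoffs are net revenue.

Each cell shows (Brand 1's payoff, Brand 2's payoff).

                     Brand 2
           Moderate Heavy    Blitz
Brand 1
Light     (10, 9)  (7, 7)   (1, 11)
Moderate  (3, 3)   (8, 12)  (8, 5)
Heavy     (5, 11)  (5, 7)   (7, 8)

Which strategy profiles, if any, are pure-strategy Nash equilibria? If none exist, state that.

(Moderate, Heavy)

For each player, find the best response to each opponent profile; mutual best responses are the pure NE.
Brand 1 against Moderate: payoffs 10, 3, 5 → best response Light.
Brand 1 against Heavy: payoffs 7, 8, 5 → best response Moderate.
Brand 1 against Blitz: payoffs 1, 8, 7 → best response Moderate.
Brand 2 against Light: payoffs 9, 7, 11 → best response Blitz.
Brand 2 against Moderate: payoffs 3, 12, 5 → best response Heavy.
Brand 2 against Heavy: payoffs 11, 7, 8 → best response Moderate.
Mutual best responses: (Moderate, Heavy).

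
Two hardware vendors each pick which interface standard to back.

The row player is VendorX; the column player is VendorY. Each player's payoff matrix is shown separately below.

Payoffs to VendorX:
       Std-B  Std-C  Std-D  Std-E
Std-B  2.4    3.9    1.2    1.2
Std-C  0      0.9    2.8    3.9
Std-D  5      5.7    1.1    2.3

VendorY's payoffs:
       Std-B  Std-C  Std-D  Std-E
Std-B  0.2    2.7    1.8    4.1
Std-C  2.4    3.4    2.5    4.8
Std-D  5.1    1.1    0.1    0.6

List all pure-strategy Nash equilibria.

(Std-B, Std-B): VendorX can switch to Std-D (2.4 → 5). Not NE.
(Std-B, Std-C): VendorX can switch to Std-D (3.9 → 5.7). Not NE.
(Std-B, Std-D): VendorX can switch to Std-C (1.2 → 2.8). Not NE.
(Std-B, Std-E): VendorX can switch to Std-C (1.2 → 3.9). Not NE.
(Std-C, Std-B): VendorX can switch to Std-B (0 → 2.4). Not NE.
(Std-C, Std-C): VendorX can switch to Std-B (0.9 → 3.9). Not NE.
(Std-C, Std-D): VendorY can switch to Std-C (2.5 → 3.4). Not NE.
(Std-C, Std-E): VendorX gets 3.9, best alternative 2.3; VendorY gets 4.8, best alternative 3.4. No profitable deviation — NE.
(Std-D, Std-B): VendorX gets 5, best alternative 2.4; VendorY gets 5.1, best alternative 1.1. No profitable deviation — NE.
(Std-D, Std-C): VendorY can switch to Std-B (1.1 → 5.1). Not NE.
(Std-D, Std-D): VendorX can switch to Std-B (1.1 → 1.2). Not NE.
(Std-D, Std-E): VendorX can switch to Std-C (2.3 → 3.9). Not NE.

The pure Nash equilibria are (Std-C, Std-E) and (Std-D, Std-B).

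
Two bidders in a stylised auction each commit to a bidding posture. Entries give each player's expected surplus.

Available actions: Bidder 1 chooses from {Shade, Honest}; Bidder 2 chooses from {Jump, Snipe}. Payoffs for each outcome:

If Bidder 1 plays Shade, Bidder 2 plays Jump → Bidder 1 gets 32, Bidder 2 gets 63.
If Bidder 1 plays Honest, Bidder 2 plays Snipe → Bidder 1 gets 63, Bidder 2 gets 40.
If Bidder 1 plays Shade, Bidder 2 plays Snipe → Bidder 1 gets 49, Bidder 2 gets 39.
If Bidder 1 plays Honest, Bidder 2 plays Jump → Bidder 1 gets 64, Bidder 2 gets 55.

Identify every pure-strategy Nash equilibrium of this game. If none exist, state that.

(Shade, Jump): Bidder 1 can switch to Honest (32 → 64). Not NE.
(Shade, Snipe): Bidder 1 can switch to Honest (49 → 63). Not NE.
(Honest, Jump): Bidder 1 gets 64, best alternative 32; Bidder 2 gets 55, best alternative 40. No profitable deviation — NE.
(Honest, Snipe): Bidder 2 can switch to Jump (40 → 55). Not NE.

(Honest, Jump)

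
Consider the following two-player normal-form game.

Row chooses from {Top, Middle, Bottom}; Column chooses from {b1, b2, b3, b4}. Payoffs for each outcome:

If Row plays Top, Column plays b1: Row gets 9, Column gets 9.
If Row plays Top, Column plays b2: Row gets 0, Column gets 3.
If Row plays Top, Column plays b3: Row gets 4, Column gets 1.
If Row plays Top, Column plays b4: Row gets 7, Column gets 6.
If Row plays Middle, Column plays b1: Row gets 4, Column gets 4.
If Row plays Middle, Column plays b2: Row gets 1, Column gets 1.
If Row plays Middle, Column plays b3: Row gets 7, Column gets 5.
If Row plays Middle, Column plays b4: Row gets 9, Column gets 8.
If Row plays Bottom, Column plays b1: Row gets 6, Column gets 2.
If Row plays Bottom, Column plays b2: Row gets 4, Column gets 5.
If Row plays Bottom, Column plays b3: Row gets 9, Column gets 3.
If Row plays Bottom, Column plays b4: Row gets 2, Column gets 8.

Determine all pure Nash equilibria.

Check each profile: it is a Nash equilibrium iff no player can strictly gain by switching unilaterally.
(Top, b1): Row gets 9, best alternative 6; Column gets 9, best alternative 6. No profitable deviation — NE.
(Top, b2): Row can switch to Middle (0 → 1). Not NE.
(Top, b3): Row can switch to Middle (4 → 7). Not NE.
(Top, b4): Row can switch to Middle (7 → 9). Not NE.
(Middle, b1): Row can switch to Top (4 → 9). Not NE.
(Middle, b2): Row can switch to Bottom (1 → 4). Not NE.
(Middle, b3): Row can switch to Bottom (7 → 9). Not NE.
(Middle, b4): Row gets 9, best alternative 7; Column gets 8, best alternative 5. No profitable deviation — NE.
(Bottom, b1): Row can switch to Top (6 → 9). Not NE.
(Bottom, b2): Column can switch to b4 (5 → 8). Not NE.
(The remaining 2 profiles each have a profitable deviation by the same check.)

The pure Nash equilibria are (Top, b1) and (Middle, b4).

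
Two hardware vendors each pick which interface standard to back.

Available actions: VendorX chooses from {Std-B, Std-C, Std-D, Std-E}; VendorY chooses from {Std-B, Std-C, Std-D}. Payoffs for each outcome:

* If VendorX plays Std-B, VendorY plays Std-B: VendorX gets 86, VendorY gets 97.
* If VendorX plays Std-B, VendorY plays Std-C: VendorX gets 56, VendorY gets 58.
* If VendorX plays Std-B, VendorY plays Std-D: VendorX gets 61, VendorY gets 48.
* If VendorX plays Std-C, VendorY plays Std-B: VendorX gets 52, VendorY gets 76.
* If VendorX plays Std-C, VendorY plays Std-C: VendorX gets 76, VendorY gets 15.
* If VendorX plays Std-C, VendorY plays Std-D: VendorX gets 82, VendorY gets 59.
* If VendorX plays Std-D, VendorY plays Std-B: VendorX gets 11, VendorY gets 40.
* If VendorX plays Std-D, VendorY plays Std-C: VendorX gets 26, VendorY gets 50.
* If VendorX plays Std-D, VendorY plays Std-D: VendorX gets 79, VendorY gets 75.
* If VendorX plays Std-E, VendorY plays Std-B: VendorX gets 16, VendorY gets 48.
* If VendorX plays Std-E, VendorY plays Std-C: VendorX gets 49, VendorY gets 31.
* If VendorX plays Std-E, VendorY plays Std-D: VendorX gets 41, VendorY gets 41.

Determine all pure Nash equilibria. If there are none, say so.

(Std-B, Std-B): VendorX gets 86, best alternative 52; VendorY gets 97, best alternative 58. No profitable deviation — NE.
(Std-B, Std-C): VendorX can switch to Std-C (56 → 76). Not NE.
(Std-B, Std-D): VendorX can switch to Std-C (61 → 82). Not NE.
(Std-C, Std-B): VendorX can switch to Std-B (52 → 86). Not NE.
(Std-C, Std-C): VendorY can switch to Std-B (15 → 76). Not NE.
(Std-C, Std-D): VendorY can switch to Std-B (59 → 76). Not NE.
(Std-D, Std-B): VendorX can switch to Std-B (11 → 86). Not NE.
(Std-D, Std-C): VendorX can switch to Std-B (26 → 56). Not NE.
(Std-D, Std-D): VendorX can switch to Std-C (79 → 82). Not NE.
(Std-E, Std-B): VendorX can switch to Std-B (16 → 86). Not NE.
(Std-E, Std-C): VendorX can switch to Std-B (49 → 56). Not NE.
(Std-E, Std-D): VendorX can switch to Std-B (41 → 61). Not NE.

The unique pure-strategy Nash equilibrium is (Std-B, Std-B).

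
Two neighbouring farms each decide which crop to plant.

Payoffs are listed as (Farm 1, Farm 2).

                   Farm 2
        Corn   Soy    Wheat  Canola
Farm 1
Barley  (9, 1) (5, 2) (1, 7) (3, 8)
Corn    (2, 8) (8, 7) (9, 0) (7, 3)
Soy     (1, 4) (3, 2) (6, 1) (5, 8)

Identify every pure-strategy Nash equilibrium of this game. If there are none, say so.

This game has no pure Nash equilibrium.

For each player, find the best response to each opponent profile; mutual best responses are the pure NE.
Farm 1 against Corn: payoffs 9, 2, 1 → best response Barley.
Farm 1 against Soy: payoffs 5, 8, 3 → best response Corn.
Farm 1 against Wheat: payoffs 1, 9, 6 → best response Corn.
Farm 1 against Canola: payoffs 3, 7, 5 → best response Corn.
Farm 2 against Barley: payoffs 1, 2, 7, 8 → best response Canola.
Farm 2 against Corn: payoffs 8, 7, 0, 3 → best response Corn.
Farm 2 against Soy: payoffs 4, 2, 1, 8 → best response Canola.
No profile is a mutual best response for all players.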